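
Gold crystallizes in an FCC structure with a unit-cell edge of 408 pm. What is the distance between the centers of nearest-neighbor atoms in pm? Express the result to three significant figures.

In an FCC structure, atoms touch along the face diagonal, so √2·a = 4r; the nearest-neighbor distance equals 2r = 0.7071·a.
d = 0.7071 × 408 = 288 pm.

288 pm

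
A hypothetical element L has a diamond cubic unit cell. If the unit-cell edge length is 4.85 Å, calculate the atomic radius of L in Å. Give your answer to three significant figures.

1.05 Å

In a diamond cubic lattice, nearest neighbors lie along the body diagonal with √3·a = 8r.
r = √3·a/8 = 1.7321 × 4.85 / 8 = 1.05 Å.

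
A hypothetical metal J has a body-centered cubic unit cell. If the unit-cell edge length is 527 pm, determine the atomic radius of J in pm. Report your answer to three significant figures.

In a BCC lattice, atoms touch along the body diagonal, so √3·a = 4r.
r = √3·a/4 = 1.7321 × 527 / 4 = 228 pm.

228 pm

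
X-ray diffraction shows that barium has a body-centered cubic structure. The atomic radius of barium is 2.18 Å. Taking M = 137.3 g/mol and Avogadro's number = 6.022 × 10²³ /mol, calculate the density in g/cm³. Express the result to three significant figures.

3.57 g/cm³

In a BCC lattice, atoms touch along the body diagonal, so √3·a = 4r, giving a = 5.034 Å = 5.034 × 10^-8 cm.
With Z = 2, ρ = Z·M/(N_A·a³) = 2 × 137.3 / (6.022 × 10²³ × 1.276 × 10^-22) = 3.573 g/cm³.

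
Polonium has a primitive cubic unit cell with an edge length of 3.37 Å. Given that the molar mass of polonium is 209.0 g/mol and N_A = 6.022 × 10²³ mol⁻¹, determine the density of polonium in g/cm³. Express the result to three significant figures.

9.07 g/cm³

A simple cubic unit cell contains Z = 1 atom.
Cell volume: a³ = (3.37 Å)³ = (3.370 × 10^-8 cm)³ = 3.827 × 10^-23 cm³.
ρ = Z·M/(N_A·a³) = 1 × 209.0 / (6.022 × 10²³ × 3.827 × 10^-23) = 9.068 g/cm³.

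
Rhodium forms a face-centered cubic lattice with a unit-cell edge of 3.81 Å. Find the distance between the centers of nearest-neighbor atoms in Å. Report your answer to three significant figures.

In an FCC structure, atoms touch along the face diagonal, so √2·a = 4r; the nearest-neighbor distance equals 2r = 0.7071·a.
d = 0.7071 × 3.81 = 2.69 Å.

2.69 Å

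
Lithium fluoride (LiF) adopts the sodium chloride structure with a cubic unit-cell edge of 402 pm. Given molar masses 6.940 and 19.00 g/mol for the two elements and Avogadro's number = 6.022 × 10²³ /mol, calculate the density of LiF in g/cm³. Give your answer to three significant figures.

The sodium chloride structure contains Z = 4 formula units per cell; M(LiF) = 6.940 + 19.00 = 25.94 g/mol.
a³ = (4.020 × 10^-8 cm)³ = 6.496 × 10^-23 cm³.
ρ = 4 × 25.94 / (6.022 × 10²³ × 6.496 × 10^-23) = 2.652 g/cm³.

2.65 g/cm³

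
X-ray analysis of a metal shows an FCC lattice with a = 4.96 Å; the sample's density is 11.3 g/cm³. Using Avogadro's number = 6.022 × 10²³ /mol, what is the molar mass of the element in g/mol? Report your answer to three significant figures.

An FCC cell has Z = 4 atoms; a = 4.960 × 10^-8 cm.
M = ρ·N_A·a³/Z = 11.3 × 6.022 × 10²³ × 1.220 × 10^-22 / 4 = 208 g/mol.

208 g/mol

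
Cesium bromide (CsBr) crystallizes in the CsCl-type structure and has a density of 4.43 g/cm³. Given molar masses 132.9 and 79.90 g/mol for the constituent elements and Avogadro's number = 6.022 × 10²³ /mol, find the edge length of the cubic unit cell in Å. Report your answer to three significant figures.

M(CsBr) = 212.8 g/mol; Z = 1 formula unit per cell.
a³ = Z·M/(N_A·ρ) = 1 × 212.8 / (6.022 × 10²³ × 4.43) = 7.977 × 10^-23 cm³, so a = 4.305 × 10^-8 cm = 4.30 Å.

4.30 Å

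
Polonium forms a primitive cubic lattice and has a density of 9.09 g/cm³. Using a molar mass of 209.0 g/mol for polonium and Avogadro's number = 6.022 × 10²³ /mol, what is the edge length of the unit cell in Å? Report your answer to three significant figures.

With Z = 1 atom per simple cubic cell, a³ = Z·M/(N_A·ρ) = 1 × 209.0 / (6.022 × 10²³ × 9.090 g/cm³) = 3.818 × 10^-23 cm³.
a = (3.818 × 10^-23)^(1/3) = 3.367 × 10^-8 cm = 3.37 Å.

3.37 Å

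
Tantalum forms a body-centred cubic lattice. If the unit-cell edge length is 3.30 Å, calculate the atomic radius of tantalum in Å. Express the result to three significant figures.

1.43 Å

In a BCC lattice, atoms touch along the body diagonal, so √3·a = 4r.
r = √3·a/4 = 1.7321 × 3.30 / 4 = 1.43 Å.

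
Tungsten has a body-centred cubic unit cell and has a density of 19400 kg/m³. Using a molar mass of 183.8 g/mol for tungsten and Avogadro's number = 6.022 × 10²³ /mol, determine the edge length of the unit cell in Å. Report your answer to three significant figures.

3.16 Å

With Z = 2 atoms per BCC cell, a³ = Z·M/(N_A·ρ) = 2 × 183.8 / (6.022 × 10²³ × 19.40 g/cm³) = 3.147 × 10^-23 cm³.
a = (3.147 × 10^-23)^(1/3) = 3.157 × 10^-8 cm = 3.16 Å.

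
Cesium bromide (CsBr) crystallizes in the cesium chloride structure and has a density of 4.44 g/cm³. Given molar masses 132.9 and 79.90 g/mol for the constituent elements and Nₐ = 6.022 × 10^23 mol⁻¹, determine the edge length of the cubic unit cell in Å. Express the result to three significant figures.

M(CsBr) = 212.8 g/mol; Z = 1 formula unit per cell.
a³ = Z·M/(N_A·ρ) = 1 × 212.8 / (6.022 × 10²³ × 4.44) = 7.959 × 10^-23 cm³, so a = 4.301 × 10^-8 cm = 4.30 Å.

4.30 Å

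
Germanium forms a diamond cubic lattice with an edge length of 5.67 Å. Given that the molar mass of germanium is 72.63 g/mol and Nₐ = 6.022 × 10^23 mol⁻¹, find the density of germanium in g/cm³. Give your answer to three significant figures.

5.29 g/cm³

A diamond cubic unit cell contains Z = 8 atoms.
Cell volume: a³ = (5.67 Å)³ = (5.670 × 10^-8 cm)³ = 1.823 × 10^-22 cm³.
ρ = Z·M/(N_A·a³) = 8 × 72.63 / (6.022 × 10²³ × 1.823 × 10^-22) = 5.293 g/cm³.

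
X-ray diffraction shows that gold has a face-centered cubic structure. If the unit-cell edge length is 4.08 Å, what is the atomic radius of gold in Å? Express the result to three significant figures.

1.44 Å

In an FCC lattice, atoms touch along the face diagonal, so √2·a = 4r.
r = √2·a/4 = 1.4142 × 4.08 / 4 = 1.44 Å.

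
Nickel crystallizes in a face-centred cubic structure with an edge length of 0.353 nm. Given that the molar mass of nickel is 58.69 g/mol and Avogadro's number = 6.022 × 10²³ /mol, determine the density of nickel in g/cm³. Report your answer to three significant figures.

An FCC unit cell contains Z = 4 atoms.
Cell volume: a³ = (0.353 nm)³ = (3.530 × 10^-8 cm)³ = 4.399 × 10^-23 cm³.
ρ = Z·M/(N_A·a³) = 4 × 58.69 / (6.022 × 10²³ × 4.399 × 10^-23) = 8.863 g/cm³.

8.86 g/cm³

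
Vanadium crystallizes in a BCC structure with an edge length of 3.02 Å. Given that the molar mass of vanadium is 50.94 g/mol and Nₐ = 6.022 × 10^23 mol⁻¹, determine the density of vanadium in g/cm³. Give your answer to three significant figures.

A BCC unit cell contains Z = 2 atoms.
Cell volume: a³ = (3.02 Å)³ = (3.020 × 10^-8 cm)³ = 2.754 × 10^-23 cm³.
ρ = Z·M/(N_A·a³) = 2 × 50.94 / (6.022 × 10²³ × 2.754 × 10^-23) = 6.142 g/cm³.

6.14 g/cm³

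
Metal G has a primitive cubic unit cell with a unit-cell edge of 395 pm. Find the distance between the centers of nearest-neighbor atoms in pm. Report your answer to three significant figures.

In a simple cubic structure, atoms touch along the cell edge, so a = 2r; the nearest-neighbor distance equals 2r = 1.000·a.
d = 1.000 × 395 = 395 pm.

395 pm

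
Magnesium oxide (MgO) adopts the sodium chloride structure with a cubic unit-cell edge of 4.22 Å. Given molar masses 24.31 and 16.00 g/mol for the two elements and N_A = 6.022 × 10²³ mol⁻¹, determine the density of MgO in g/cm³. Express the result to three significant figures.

3.56 g/cm³

The sodium chloride structure contains Z = 4 formula units per cell; M(MgO) = 24.31 + 16.00 = 40.31 g/mol.
a³ = (4.220 × 10^-8 cm)³ = 7.515 × 10^-23 cm³.
ρ = 4 × 40.31 / (6.022 × 10²³ × 7.515 × 10^-23) = 3.563 g/cm³.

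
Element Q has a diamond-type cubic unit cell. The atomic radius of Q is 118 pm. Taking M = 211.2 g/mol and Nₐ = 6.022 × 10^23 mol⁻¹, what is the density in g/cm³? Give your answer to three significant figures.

In a diamond cubic lattice, nearest neighbors lie along the body diagonal with √3·a = 8r, giving a = 545.0 pm = 5.450 × 10^-8 cm.
With Z = 8, ρ = Z·M/(N_A·a³) = 8 × 211.2 / (6.022 × 10²³ × 1.619 × 10^-22) = 17.33 g/cm³.

17.3 g/cm³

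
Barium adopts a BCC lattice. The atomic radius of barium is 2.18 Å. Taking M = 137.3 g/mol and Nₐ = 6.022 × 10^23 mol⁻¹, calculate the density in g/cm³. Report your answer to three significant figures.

In a BCC lattice, atoms touch along the body diagonal, so √3·a = 4r, giving a = 5.034 Å = 5.034 × 10^-8 cm.
With Z = 2, ρ = Z·M/(N_A·a³) = 2 × 137.3 / (6.022 × 10²³ × 1.276 × 10^-22) = 3.573 g/cm³.

3.57 g/cm³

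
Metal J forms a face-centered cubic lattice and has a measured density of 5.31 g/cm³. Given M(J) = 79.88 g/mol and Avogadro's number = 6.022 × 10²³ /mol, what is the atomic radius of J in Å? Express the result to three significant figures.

1.64 Å

For an FCC cell (Z = 4), a³ = Z·M/(N_A·ρ) = 4 × 79.88 / (6.022 × 10²³ × 5.310) = 9.992 × 10^-23 cm³, so a = 4.640 × 10^-8 cm = 4.640 Å.
Atoms touch along the face diagonal, so √2·a = 4r, so r = 0.3536 × a = 1.64 Å.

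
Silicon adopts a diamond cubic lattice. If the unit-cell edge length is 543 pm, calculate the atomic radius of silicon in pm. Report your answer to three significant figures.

118 pm

In a diamond cubic lattice, nearest neighbors lie along the body diagonal with √3·a = 8r.
r = √3·a/8 = 1.7321 × 543 / 8 = 118 pm.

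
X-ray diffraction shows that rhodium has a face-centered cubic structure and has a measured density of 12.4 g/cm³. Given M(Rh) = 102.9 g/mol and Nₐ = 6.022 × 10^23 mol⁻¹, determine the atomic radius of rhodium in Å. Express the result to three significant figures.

For an FCC cell (Z = 4), a³ = Z·M/(N_A·ρ) = 4 × 102.9 / (6.022 × 10²³ × 12.40) = 5.512 × 10^-23 cm³, so a = 3.806 × 10^-8 cm = 3.806 Å.
Atoms touch along the face diagonal, so √2·a = 4r, so r = 0.3536 × a = 1.35 Å.

1.35 Å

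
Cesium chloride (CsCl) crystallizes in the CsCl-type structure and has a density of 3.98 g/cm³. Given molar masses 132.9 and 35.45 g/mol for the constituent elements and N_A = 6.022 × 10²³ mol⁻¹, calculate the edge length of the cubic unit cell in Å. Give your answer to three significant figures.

M(CsCl) = 168.35 g/mol; Z = 1 formula unit per cell.
a³ = Z·M/(N_A·ρ) = 1 × 168.35 / (6.022 × 10²³ × 3.98) = 7.024 × 10^-23 cm³, so a = 4.126 × 10^-8 cm = 4.13 Å.

4.13 Å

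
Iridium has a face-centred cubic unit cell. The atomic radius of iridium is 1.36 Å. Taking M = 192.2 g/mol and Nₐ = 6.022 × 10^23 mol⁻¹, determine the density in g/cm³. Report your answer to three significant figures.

In an FCC lattice, atoms touch along the face diagonal, so √2·a = 4r, giving a = 3.847 Å = 3.847 × 10^-8 cm.
With Z = 4, ρ = Z·M/(N_A·a³) = 4 × 192.2 / (6.022 × 10²³ × 5.692 × 10^-23) = 22.43 g/cm³.

22.4 g/cm³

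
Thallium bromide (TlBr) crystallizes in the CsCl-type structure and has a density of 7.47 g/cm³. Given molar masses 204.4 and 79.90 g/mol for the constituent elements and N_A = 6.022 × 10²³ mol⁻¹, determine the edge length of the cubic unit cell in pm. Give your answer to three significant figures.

398 pm

M(TlBr) = 284.3 g/mol; Z = 1 formula unit per cell.
a³ = Z·M/(N_A·ρ) = 1 × 284.3 / (6.022 × 10²³ × 7.47) = 6.320 × 10^-23 cm³, so a = 3.983 × 10^-8 cm = 398 pm.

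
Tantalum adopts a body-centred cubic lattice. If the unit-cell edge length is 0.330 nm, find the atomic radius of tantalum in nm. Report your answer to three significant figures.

0.143 nm

In a BCC lattice, atoms touch along the body diagonal, so √3·a = 4r.
r = √3·a/4 = 1.7321 × 0.330 / 4 = 0.143 nm.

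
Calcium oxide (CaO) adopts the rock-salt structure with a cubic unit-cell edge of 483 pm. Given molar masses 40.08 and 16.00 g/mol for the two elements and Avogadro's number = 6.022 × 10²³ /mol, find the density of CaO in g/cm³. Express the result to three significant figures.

The rock-salt structure contains Z = 4 formula units per cell; M(CaO) = 40.08 + 16.00 = 56.08 g/mol.
a³ = (4.830 × 10^-8 cm)³ = 1.127 × 10^-22 cm³.
ρ = 4 × 56.08 / (6.022 × 10²³ × 1.127 × 10^-22) = 3.306 g/cm³.

3.31 g/cm³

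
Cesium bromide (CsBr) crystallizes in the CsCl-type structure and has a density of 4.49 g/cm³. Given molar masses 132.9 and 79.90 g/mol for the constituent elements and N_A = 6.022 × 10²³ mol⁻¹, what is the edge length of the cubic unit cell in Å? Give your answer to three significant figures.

M(CsBr) = 212.8 g/mol; Z = 1 formula unit per cell.
a³ = Z·M/(N_A·ρ) = 1 × 212.8 / (6.022 × 10²³ × 4.49) = 7.870 × 10^-23 cm³, so a = 4.285 × 10^-8 cm = 4.29 Å.

4.29 Å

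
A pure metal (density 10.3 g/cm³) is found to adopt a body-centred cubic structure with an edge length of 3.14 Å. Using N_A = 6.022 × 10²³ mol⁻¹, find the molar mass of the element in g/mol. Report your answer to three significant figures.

96.0 g/mol

A BCC cell has Z = 2 atoms; a = 3.140 × 10^-8 cm.
M = ρ·N_A·a³/Z = 10.3 × 6.022 × 10²³ × 3.096 × 10^-23 / 2 = 96.0 g/mol.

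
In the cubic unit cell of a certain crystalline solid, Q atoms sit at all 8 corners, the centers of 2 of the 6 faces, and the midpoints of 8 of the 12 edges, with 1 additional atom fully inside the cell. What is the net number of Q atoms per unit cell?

5

Corner atoms are shared by 8 cells (1/8 each), face atoms by 2 (1/2 each), edge atoms by 4 (1/4 each), interior atoms are unshared.
Net atoms = 8 × 1/8 + 2 × 1/2 + 8 × 1/4 + 1 = 1 + 1 + 2 + 1 = 5.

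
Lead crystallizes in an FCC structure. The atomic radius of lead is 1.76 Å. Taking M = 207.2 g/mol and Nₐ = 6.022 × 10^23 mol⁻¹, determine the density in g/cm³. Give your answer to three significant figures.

11.2 g/cm³

In an FCC lattice, atoms touch along the face diagonal, so √2·a = 4r, giving a = 4.978 Å = 4.978 × 10^-8 cm.
With Z = 4, ρ = Z·M/(N_A·a³) = 4 × 207.2 / (6.022 × 10²³ × 1.234 × 10^-22) = 11.16 g/cm³.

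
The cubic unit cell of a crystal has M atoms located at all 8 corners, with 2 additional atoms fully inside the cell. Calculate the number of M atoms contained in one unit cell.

Corner atoms are shared by 8 cells (1/8 each), interior atoms are unshared.
Net atoms = 8 × 1/8 + 2 = 1 + 2 = 3.

3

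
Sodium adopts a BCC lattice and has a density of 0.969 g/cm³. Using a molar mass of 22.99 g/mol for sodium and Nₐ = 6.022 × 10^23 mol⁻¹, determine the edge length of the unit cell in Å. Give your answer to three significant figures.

With Z = 2 atoms per BCC cell, a³ = Z·M/(N_A·ρ) = 2 × 22.99 / (6.022 × 10²³ × 0.9690 g/cm³) = 7.880 × 10^-23 cm³.
a = (7.880 × 10^-23)^(1/3) = 4.287 × 10^-8 cm = 4.29 Å.

4.29 Å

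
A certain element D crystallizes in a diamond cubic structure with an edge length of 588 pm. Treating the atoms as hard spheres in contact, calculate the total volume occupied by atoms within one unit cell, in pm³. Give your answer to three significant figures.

In a diamond cubic lattice nearest neighbors lie along the body diagonal with √3·a = 8r, so r = 0.2165a = 127.3 pm.
V_atoms = Z × (4/3)πr³ = 8 × (4/3)π × (127.3)³ = 6.91 × 10^7 pm³.

6.91 × 10^7 pm³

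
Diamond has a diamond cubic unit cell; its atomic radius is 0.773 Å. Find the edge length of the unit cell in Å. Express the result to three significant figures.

3.57 Å

In a diamond cubic lattice, nearest neighbors lie along the body diagonal with √3·a = 8r.
a = 8r/√3 = 8 × 0.773 / 1.7321 = 3.57 Å.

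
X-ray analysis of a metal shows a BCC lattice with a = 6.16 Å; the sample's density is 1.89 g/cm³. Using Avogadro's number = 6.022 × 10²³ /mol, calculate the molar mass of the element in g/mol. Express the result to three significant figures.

133 g/mol

A BCC cell has Z = 2 atoms; a = 6.160 × 10^-8 cm.
M = ρ·N_A·a³/Z = 1.89 × 6.022 × 10²³ × 2.337 × 10^-22 / 2 = 133 g/mol.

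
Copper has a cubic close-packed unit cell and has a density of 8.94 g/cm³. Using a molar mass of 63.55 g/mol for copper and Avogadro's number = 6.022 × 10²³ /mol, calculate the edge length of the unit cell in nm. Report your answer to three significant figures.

With Z = 4 atoms per FCC cell, a³ = Z·M/(N_A·ρ) = 4 × 63.55 / (6.022 × 10²³ × 8.940 g/cm³) = 4.722 × 10^-23 cm³.
a = (4.722 × 10^-23)^(1/3) = 3.614 × 10^-8 cm = 0.361 nm.

0.361 nm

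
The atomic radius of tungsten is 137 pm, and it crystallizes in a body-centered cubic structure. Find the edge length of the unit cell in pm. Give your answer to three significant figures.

316 pm

In a BCC lattice, atoms touch along the body diagonal, so √3·a = 4r.
a = 4r/√3 = 4 × 137 / 1.7321 = 316 pm.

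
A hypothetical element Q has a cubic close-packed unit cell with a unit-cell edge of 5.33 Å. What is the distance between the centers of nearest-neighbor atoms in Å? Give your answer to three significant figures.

In an FCC structure, atoms touch along the face diagonal, so √2·a = 4r; the nearest-neighbor distance equals 2r = 0.7071·a.
d = 0.7071 × 5.33 = 3.77 Å.

3.77 Å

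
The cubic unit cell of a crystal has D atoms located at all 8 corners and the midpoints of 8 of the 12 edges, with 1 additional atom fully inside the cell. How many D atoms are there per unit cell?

Corner atoms are shared by 8 cells (1/8 each), edge atoms by 4 (1/4 each), interior atoms are unshared.
Net atoms = 8 × 1/8 + 8 × 1/4 + 1 = 1 + 2 + 1 = 4.

4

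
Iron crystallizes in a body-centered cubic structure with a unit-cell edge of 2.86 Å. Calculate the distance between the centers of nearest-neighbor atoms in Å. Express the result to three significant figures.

In a BCC structure, atoms touch along the body diagonal, so √3·a = 4r; the nearest-neighbor distance equals 2r = 0.8660·a.
d = 0.8660 × 2.86 = 2.48 Å.

2.48 Å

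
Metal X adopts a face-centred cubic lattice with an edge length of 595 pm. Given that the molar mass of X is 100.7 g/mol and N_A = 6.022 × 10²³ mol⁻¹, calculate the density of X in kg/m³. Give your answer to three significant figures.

3180 kg/m³

An FCC unit cell contains Z = 4 atoms.
Cell volume: a³ = (595 pm)³ = (5.950 × 10^-8 cm)³ = 2.106 × 10^-22 cm³.
ρ = Z·M/(N_A·a³) = 4 × 100.7 / (6.022 × 10²³ × 2.106 × 10^-22) = 3.175 g/cm³ = 3180 kg/m³.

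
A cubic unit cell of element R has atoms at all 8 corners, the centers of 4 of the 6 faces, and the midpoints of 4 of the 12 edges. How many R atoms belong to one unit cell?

4

Corner atoms are shared by 8 cells (1/8 each), face atoms by 2 (1/2 each), edge atoms by 4 (1/4 each).
Net atoms = 8 × 1/8 + 4 × 1/2 + 4 × 1/4 = 1 + 2 + 1 = 4.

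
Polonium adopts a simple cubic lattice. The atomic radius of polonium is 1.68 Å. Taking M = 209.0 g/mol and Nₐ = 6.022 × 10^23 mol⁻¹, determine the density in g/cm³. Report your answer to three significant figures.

9.15 g/cm³

In a simple cubic lattice, atoms touch along the cell edge, so a = 2r, giving a = 3.360 Å = 3.360 × 10^-8 cm.
With Z = 1, ρ = Z·M/(N_A·a³) = 1 × 209.0 / (6.022 × 10²³ × 3.793 × 10^-23) = 9.149 g/cm³.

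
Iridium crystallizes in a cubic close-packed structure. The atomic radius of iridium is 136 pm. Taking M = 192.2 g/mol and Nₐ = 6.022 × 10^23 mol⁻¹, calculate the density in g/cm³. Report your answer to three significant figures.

In an FCC lattice, atoms touch along the face diagonal, so √2·a = 4r, giving a = 384.7 pm = 3.847 × 10^-8 cm.
With Z = 4, ρ = Z·M/(N_A·a³) = 4 × 192.2 / (6.022 × 10²³ × 5.692 × 10^-23) = 22.43 g/cm³.

22.4 g/cm³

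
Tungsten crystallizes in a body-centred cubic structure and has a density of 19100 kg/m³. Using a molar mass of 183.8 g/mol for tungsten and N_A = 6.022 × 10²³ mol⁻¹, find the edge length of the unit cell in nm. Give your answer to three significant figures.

0.317 nm

With Z = 2 atoms per BCC cell, a³ = Z·M/(N_A·ρ) = 2 × 183.8 / (6.022 × 10²³ × 19.10 g/cm³) = 3.196 × 10^-23 cm³.
a = (3.196 × 10^-23)^(1/3) = 3.173 × 10^-8 cm = 0.317 nm.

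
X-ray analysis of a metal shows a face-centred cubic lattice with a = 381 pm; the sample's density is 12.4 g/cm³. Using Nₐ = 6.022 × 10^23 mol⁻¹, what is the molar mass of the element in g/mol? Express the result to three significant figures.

103 g/mol

An FCC cell has Z = 4 atoms; a = 3.810 × 10^-8 cm.
M = ρ·N_A·a³/Z = 12.4 × 6.022 × 10²³ × 5.531 × 10^-23 / 4 = 103 g/mol.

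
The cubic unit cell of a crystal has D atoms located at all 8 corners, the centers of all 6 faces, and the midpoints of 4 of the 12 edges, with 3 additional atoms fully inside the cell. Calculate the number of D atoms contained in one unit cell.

8

Corner atoms are shared by 8 cells (1/8 each), face atoms by 2 (1/2 each), edge atoms by 4 (1/4 each), interior atoms are unshared.
Net atoms = 8 × 1/8 + 6 × 1/2 + 4 × 1/4 + 3 = 1 + 3 + 1 + 3 = 8.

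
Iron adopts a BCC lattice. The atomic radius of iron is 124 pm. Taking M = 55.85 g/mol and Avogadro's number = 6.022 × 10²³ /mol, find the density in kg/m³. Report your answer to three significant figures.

7900 kg/m³

In a BCC lattice, atoms touch along the body diagonal, so √3·a = 4r, giving a = 286.4 pm = 2.864 × 10^-8 cm.
With Z = 2, ρ = Z·M/(N_A·a³) = 2 × 55.85 / (6.022 × 10²³ × 2.348 × 10^-23) = 7.899 g/cm³ = 7900 kg/m³.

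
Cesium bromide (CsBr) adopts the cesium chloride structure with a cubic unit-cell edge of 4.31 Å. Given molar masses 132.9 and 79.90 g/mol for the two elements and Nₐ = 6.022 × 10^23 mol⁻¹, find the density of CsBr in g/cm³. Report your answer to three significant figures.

4.41 g/cm³

The cesium chloride structure contains Z = 1 formula unit per cell; M(CsBr) = 132.9 + 79.90 = 212.8 g/mol.
a³ = (4.310 × 10^-8 cm)³ = 8.006 × 10^-23 cm³.
ρ = 1 × 212.8 / (6.022 × 10²³ × 8.006 × 10^-23) = 4.414 g/cm³.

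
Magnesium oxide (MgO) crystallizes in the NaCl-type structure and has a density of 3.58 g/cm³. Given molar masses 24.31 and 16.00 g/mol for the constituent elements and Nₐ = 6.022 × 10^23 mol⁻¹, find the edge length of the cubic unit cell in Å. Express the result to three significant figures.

M(MgO) = 40.31 g/mol; Z = 4 formula units per cell.
a³ = Z·M/(N_A·ρ) = 4 × 40.31 / (6.022 × 10²³ × 3.58) = 7.479 × 10^-23 cm³, so a = 4.213 × 10^-8 cm = 4.21 Å.

4.21 Å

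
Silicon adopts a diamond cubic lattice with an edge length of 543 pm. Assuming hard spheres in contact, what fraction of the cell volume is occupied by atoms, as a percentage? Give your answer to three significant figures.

34.0%

In a diamond cubic lattice nearest neighbors lie along the body diagonal with √3·a = 8r, so r = 0.2165a = 117.6 pm.
Packing fraction = Z·(4/3)πr³ / a³ = 8 × (4/3)π × (117.6)³ / (543)³ = 0.3401 = 34.0%.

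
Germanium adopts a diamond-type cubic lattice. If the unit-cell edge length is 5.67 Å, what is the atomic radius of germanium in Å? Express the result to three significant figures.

1.23 Å

In a diamond cubic lattice, nearest neighbors lie along the body diagonal with √3·a = 8r.
r = √3·a/8 = 1.7321 × 5.67 / 8 = 1.23 Å.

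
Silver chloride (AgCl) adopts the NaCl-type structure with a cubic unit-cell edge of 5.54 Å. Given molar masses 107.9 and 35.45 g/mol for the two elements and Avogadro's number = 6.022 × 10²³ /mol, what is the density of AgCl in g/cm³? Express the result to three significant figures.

The NaCl-type structure contains Z = 4 formula units per cell; M(AgCl) = 107.9 + 35.45 = 143.35 g/mol.
a³ = (5.540 × 10^-8 cm)³ = 1.700 × 10^-22 cm³.
ρ = 4 × 143.35 / (6.022 × 10²³ × 1.700 × 10^-22) = 5.600 g/cm³.

5.60 g/cm³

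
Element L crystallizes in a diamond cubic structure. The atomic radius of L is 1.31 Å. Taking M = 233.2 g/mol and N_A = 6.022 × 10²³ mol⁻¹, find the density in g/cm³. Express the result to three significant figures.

In a diamond cubic lattice, nearest neighbors lie along the body diagonal with √3·a = 8r, giving a = 6.051 Å = 6.051 × 10^-8 cm.
With Z = 8, ρ = Z·M/(N_A·a³) = 8 × 233.2 / (6.022 × 10²³ × 2.215 × 10^-22) = 13.99 g/cm³.

14.0 g/cm³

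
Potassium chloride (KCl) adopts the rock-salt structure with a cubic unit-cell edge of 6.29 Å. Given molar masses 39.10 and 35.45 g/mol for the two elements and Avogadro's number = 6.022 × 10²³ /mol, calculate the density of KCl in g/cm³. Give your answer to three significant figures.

The rock-salt structure contains Z = 4 formula units per cell; M(KCl) = 39.10 + 35.45 = 74.55 g/mol.
a³ = (6.290 × 10^-8 cm)³ = 2.489 × 10^-22 cm³.
ρ = 4 × 74.55 / (6.022 × 10²³ × 2.489 × 10^-22) = 1.990 g/cm³.

1.99 g/cm³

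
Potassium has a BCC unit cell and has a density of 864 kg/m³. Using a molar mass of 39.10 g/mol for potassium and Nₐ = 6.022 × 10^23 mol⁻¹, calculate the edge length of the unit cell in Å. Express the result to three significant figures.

5.32 Å

With Z = 2 atoms per BCC cell, a³ = Z·M/(N_A·ρ) = 2 × 39.10 / (6.022 × 10²³ × 0.8640 g/cm³) = 1.503 × 10^-22 cm³.
a = (1.503 × 10^-22)^(1/3) = 5.317 × 10^-8 cm = 5.32 Å.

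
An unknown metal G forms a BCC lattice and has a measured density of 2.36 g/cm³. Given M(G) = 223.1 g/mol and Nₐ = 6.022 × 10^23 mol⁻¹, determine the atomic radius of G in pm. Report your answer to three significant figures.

294 pm

For a BCC cell (Z = 2), a³ = Z·M/(N_A·ρ) = 2 × 223.1 / (6.022 × 10²³ × 2.360) = 3.140 × 10^-22 cm³, so a = 6.797 × 10^-8 cm = 679.7 pm.
Atoms touch along the body diagonal, so √3·a = 4r, so r = 0.4330 × a = 294 pm.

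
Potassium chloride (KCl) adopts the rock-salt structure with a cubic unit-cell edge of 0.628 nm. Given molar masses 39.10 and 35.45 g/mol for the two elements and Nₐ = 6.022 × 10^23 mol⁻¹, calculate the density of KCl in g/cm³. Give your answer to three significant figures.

2.00 g/cm³

The rock-salt structure contains Z = 4 formula units per cell; M(KCl) = 39.10 + 35.45 = 74.55 g/mol.
a³ = (6.280 × 10^-8 cm)³ = 2.477 × 10^-22 cm³.
ρ = 4 × 74.55 / (6.022 × 10²³ × 2.477 × 10^-22) = 1.999 g/cm³.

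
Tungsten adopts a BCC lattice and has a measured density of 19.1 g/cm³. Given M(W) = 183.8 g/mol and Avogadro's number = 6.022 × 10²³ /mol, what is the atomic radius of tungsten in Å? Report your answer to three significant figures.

1.37 Å

For a BCC cell (Z = 2), a³ = Z·M/(N_A·ρ) = 2 × 183.8 / (6.022 × 10²³ × 19.10) = 3.196 × 10^-23 cm³, so a = 3.173 × 10^-8 cm = 3.173 Å.
Atoms touch along the body diagonal, so √3·a = 4r, so r = 0.4330 × a = 1.37 Å.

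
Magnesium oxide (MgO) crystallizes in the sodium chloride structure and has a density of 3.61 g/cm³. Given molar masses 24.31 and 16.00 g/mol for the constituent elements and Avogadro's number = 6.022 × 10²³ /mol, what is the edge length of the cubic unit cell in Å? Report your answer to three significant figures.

M(MgO) = 40.31 g/mol; Z = 4 formula units per cell.
a³ = Z·M/(N_A·ρ) = 4 × 40.31 / (6.022 × 10²³ × 3.61) = 7.417 × 10^-23 cm³, so a = 4.202 × 10^-8 cm = 4.20 Å.

4.20 Å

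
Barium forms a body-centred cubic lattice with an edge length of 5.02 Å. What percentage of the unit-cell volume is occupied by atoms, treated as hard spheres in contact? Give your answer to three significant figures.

68.0%

In a BCC lattice atoms touch along the body diagonal, so √3·a = 4r, so r = 0.4330a = 2.174 Å.
Packing fraction = Z·(4/3)πr³ / a³ = 2 × (4/3)π × (2.174)³ / (5.02)³ = 0.6802 = 68.0%.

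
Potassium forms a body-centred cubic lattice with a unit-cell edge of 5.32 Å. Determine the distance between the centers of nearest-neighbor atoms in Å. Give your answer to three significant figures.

In a BCC structure, atoms touch along the body diagonal, so √3·a = 4r; the nearest-neighbor distance equals 2r = 0.8660·a.
d = 0.8660 × 5.32 = 4.61 Å.

4.61 Å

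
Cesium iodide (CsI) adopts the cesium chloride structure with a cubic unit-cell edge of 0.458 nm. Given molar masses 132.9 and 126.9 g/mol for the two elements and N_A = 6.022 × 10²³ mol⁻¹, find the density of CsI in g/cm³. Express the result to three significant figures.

4.49 g/cm³

The cesium chloride structure contains Z = 1 formula unit per cell; M(CsI) = 132.9 + 126.9 = 259.8 g/mol.
a³ = (4.580 × 10^-8 cm)³ = 9.607 × 10^-23 cm³.
ρ = 1 × 259.8 / (6.022 × 10²³ × 9.607 × 10^-23) = 4.491 g/cm³.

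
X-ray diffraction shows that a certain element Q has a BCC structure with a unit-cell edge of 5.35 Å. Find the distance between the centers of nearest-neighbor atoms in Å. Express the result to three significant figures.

In a BCC structure, atoms touch along the body diagonal, so √3·a = 4r; the nearest-neighbor distance equals 2r = 0.8660·a.
d = 0.8660 × 5.35 = 4.63 Å.

4.63 Å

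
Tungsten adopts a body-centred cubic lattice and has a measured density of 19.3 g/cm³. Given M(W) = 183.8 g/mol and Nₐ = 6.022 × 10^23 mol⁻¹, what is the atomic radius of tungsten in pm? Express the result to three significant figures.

137 pm

For a BCC cell (Z = 2), a³ = Z·M/(N_A·ρ) = 2 × 183.8 / (6.022 × 10²³ × 19.30) = 3.163 × 10^-23 cm³, so a = 3.162 × 10^-8 cm = 316.2 pm.
Atoms touch along the body diagonal, so √3·a = 4r, so r = 0.4330 × a = 137 pm.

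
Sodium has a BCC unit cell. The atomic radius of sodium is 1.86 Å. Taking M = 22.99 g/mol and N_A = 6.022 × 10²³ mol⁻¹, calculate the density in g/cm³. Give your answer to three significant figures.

0.963 g/cm³

In a BCC lattice, atoms touch along the body diagonal, so √3·a = 4r, giving a = 4.295 Å = 4.295 × 10^-8 cm.
With Z = 2, ρ = Z·M/(N_A·a³) = 2 × 22.99 / (6.022 × 10²³ × 7.926 × 10^-23) = 0.9634 g/cm³.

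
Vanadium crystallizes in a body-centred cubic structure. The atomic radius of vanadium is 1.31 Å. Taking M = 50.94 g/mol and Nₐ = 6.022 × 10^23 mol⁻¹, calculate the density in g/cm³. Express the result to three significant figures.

6.11 g/cm³

In a BCC lattice, atoms touch along the body diagonal, so √3·a = 4r, giving a = 3.025 Å = 3.025 × 10^-8 cm.
With Z = 2, ρ = Z·M/(N_A·a³) = 2 × 50.94 / (6.022 × 10²³ × 2.769 × 10^-23) = 6.110 g/cm³.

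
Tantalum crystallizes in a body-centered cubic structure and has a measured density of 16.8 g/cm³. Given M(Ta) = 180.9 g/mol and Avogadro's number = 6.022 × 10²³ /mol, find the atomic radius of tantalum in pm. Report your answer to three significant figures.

For a BCC cell (Z = 2), a³ = Z·M/(N_A·ρ) = 2 × 180.9 / (6.022 × 10²³ × 16.80) = 3.576 × 10^-23 cm³, so a = 3.295 × 10^-8 cm = 329.5 pm.
Atoms touch along the body diagonal, so √3·a = 4r, so r = 0.4330 × a = 143 pm.

143 pm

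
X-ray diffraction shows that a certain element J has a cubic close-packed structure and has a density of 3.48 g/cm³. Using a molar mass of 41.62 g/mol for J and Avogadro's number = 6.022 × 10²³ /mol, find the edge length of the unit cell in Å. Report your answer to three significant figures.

4.30 Å

With Z = 4 atoms per FCC cell, a³ = Z·M/(N_A·ρ) = 4 × 41.62 / (6.022 × 10²³ × 3.480 g/cm³) = 7.944 × 10^-23 cm³.
a = (7.944 × 10^-23)^(1/3) = 4.299 × 10^-8 cm = 4.30 Å.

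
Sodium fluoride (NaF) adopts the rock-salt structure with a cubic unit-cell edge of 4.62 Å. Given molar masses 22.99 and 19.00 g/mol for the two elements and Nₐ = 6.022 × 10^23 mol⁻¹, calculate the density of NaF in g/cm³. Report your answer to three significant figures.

The rock-salt structure contains Z = 4 formula units per cell; M(NaF) = 22.99 + 19.00 = 41.99 g/mol.
a³ = (4.620 × 10^-8 cm)³ = 9.861 × 10^-23 cm³.
ρ = 4 × 41.99 / (6.022 × 10²³ × 9.861 × 10^-23) = 2.828 g/cm³.

2.83 g/cm³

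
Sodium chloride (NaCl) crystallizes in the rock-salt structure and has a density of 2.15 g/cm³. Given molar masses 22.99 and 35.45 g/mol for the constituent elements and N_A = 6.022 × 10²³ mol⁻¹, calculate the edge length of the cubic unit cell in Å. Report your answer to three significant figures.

5.65 Å

M(NaCl) = 58.44 g/mol; Z = 4 formula units per cell.
a³ = Z·M/(N_A·ρ) = 4 × 58.44 / (6.022 × 10²³ × 2.15) = 1.805 × 10^-22 cm³, so a = 5.652 × 10^-8 cm = 5.65 Å.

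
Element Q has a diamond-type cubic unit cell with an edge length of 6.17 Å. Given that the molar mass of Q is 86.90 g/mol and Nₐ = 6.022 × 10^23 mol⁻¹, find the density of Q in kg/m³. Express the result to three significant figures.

A diamond cubic unit cell contains Z = 8 atoms.
Cell volume: a³ = (6.17 Å)³ = (6.170 × 10^-8 cm)³ = 2.349 × 10^-22 cm³.
ρ = Z·M/(N_A·a³) = 8 × 86.90 / (6.022 × 10²³ × 2.349 × 10^-22) = 4.915 g/cm³ = 4910 kg/m³.

4910 kg/m³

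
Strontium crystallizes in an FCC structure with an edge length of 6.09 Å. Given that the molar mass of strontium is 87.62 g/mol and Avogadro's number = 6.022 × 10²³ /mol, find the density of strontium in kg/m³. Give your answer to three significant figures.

An FCC unit cell contains Z = 4 atoms.
Cell volume: a³ = (6.09 Å)³ = (6.090 × 10^-8 cm)³ = 2.259 × 10^-22 cm³.
ρ = Z·M/(N_A·a³) = 4 × 87.62 / (6.022 × 10²³ × 2.259 × 10^-22) = 2.577 g/cm³ = 2580 kg/m³.

2580 kg/m³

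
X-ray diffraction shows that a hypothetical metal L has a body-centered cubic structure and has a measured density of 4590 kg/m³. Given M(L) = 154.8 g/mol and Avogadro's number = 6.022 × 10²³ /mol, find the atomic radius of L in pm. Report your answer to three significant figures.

209 pm

For a BCC cell (Z = 2), a³ = Z·M/(N_A·ρ) = 2 × 154.8 / (6.022 × 10²³ × 4.590) = 1.120 × 10^-22 cm³, so a = 4.820 × 10^-8 cm = 482.0 pm.
Atoms touch along the body diagonal, so √3·a = 4r, so r = 0.4330 × a = 209 pm.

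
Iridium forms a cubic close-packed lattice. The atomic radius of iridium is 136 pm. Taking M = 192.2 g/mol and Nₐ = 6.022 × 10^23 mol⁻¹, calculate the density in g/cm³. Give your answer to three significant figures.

22.4 g/cm³

In an FCC lattice, atoms touch along the face diagonal, so √2·a = 4r, giving a = 384.7 pm = 3.847 × 10^-8 cm.
With Z = 4, ρ = Z·M/(N_A·a³) = 4 × 192.2 / (6.022 × 10²³ × 5.692 × 10^-23) = 22.43 g/cm³.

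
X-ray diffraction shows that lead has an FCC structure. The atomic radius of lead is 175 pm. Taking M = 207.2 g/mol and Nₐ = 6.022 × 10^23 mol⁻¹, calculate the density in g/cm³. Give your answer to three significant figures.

In an FCC lattice, atoms touch along the face diagonal, so √2·a = 4r, giving a = 495.0 pm = 4.950 × 10^-8 cm.
With Z = 4, ρ = Z·M/(N_A·a³) = 4 × 207.2 / (6.022 × 10²³ × 1.213 × 10^-22) = 11.35 g/cm³.

11.3 g/cm³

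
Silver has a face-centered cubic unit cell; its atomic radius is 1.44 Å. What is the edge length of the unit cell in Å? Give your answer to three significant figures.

4.07 Å

In an FCC lattice, atoms touch along the face diagonal, so √2·a = 4r.
a = 4r/√2 = 4 × 1.44 / 1.4142 = 4.07 Å.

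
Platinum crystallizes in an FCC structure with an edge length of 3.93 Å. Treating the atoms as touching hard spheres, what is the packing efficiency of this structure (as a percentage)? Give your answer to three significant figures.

74.0%

In an FCC lattice atoms touch along the face diagonal, so √2·a = 4r, so r = 0.3536a = 1.389 Å.
Packing fraction = Z·(4/3)πr³ / a³ = 4 × (4/3)π × (1.389)³ / (3.93)³ = 0.7405 = 74.0%.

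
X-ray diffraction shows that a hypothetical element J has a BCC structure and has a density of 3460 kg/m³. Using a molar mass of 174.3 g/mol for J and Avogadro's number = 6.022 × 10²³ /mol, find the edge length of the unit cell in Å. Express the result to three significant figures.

With Z = 2 atoms per BCC cell, a³ = Z·M/(N_A·ρ) = 2 × 174.3 / (6.022 × 10²³ × 3.460 g/cm³) = 1.673 × 10^-22 cm³.
a = (1.673 × 10^-22)^(1/3) = 5.510 × 10^-8 cm = 5.51 Å.

5.51 Å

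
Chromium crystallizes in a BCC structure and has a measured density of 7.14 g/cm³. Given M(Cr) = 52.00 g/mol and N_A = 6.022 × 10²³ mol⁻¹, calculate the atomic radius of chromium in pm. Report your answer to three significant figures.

125 pm

For a BCC cell (Z = 2), a³ = Z·M/(N_A·ρ) = 2 × 52.00 / (6.022 × 10²³ × 7.140) = 2.419 × 10^-23 cm³, so a = 2.892 × 10^-8 cm = 289.2 pm.
Atoms touch along the body diagonal, so √3·a = 4r, so r = 0.4330 × a = 125 pm.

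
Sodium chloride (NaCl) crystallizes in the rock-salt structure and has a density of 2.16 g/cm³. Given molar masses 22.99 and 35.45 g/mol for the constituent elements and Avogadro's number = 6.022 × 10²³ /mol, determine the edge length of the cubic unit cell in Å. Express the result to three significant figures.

M(NaCl) = 58.44 g/mol; Z = 4 formula units per cell.
a³ = Z·M/(N_A·ρ) = 4 × 58.44 / (6.022 × 10²³ × 2.16) = 1.797 × 10^-22 cm³, so a = 5.643 × 10^-8 cm = 5.64 Å.

5.64 Å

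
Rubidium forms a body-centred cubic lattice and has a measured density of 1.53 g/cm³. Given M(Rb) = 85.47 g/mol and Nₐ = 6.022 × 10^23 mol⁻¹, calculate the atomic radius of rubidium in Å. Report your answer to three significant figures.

For a BCC cell (Z = 2), a³ = Z·M/(N_A·ρ) = 2 × 85.47 / (6.022 × 10²³ × 1.530) = 1.855 × 10^-22 cm³, so a = 5.703 × 10^-8 cm = 5.703 Å.
Atoms touch along the body diagonal, so √3·a = 4r, so r = 0.4330 × a = 2.47 Å.

2.47 Å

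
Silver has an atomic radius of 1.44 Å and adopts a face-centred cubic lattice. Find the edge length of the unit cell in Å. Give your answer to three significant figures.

4.07 Å

In an FCC lattice, atoms touch along the face diagonal, so √2·a = 4r.
a = 4r/√2 = 4 × 1.44 / 1.4142 = 4.07 Å.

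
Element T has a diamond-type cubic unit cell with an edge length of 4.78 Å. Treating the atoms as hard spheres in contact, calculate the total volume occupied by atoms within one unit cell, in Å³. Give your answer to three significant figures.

In a diamond cubic lattice nearest neighbors lie along the body diagonal with √3·a = 8r, so r = 0.2165a = 1.035 Å.
V_atoms = Z × (4/3)πr³ = 8 × (4/3)π × (1.035)³ = 37.1 Å³.

37.1 Å³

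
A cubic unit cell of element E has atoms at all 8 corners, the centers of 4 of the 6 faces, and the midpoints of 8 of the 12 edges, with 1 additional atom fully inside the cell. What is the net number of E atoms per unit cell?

6

Corner atoms are shared by 8 cells (1/8 each), face atoms by 2 (1/2 each), edge atoms by 4 (1/4 each), interior atoms are unshared.
Net atoms = 8 × 1/8 + 4 × 1/2 + 8 × 1/4 + 1 = 1 + 2 + 2 + 1 = 6.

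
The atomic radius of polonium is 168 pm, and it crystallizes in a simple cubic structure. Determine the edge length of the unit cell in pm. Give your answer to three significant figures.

336 pm

In a simple cubic lattice, atoms touch along the cell edge, so a = 2r.
a = 2r = 2 × 168 = 336 pm.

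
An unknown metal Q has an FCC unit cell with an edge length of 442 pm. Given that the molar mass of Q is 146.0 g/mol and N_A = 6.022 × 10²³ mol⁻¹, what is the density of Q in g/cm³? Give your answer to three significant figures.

11.2 g/cm³

An FCC unit cell contains Z = 4 atoms.
Cell volume: a³ = (442 pm)³ = (4.420 × 10^-8 cm)³ = 8.635 × 10^-23 cm³.
ρ = Z·M/(N_A·a³) = 4 × 146.0 / (6.022 × 10²³ × 8.635 × 10^-23) = 11.23 g/cm³.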